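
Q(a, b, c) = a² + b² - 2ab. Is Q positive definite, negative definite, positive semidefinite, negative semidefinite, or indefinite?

positive semidefinite

The symmetric matrix is A = [[1, -1, 0], [-1, 1, 0], [0, 0, 0]].
Congruent diagonalization of A (simultaneous row and column reduction) yields pivots 1, 0, 0.
Counting signs: 1 positive, 2 zero.
Hence Q is positive semidefinite.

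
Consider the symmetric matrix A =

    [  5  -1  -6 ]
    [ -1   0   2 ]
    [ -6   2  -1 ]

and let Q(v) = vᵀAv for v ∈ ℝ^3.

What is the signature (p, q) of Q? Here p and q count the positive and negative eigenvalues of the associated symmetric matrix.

Applying the same elementary operations to the rows and columns of A produces a congruent diagonal matrix with entries 5, -1/5, -5.
Counting signs: 1 positive, 2 negative.

(1, 2)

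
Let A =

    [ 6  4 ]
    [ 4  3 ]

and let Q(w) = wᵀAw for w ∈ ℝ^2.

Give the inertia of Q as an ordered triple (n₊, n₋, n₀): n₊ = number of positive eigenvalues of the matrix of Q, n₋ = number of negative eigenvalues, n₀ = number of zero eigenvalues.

(2, 0, 0)

Applying the same elementary operations to the rows and columns of A produces a congruent diagonal matrix with entries 6, 1/3.
That gives 2 positive pivots.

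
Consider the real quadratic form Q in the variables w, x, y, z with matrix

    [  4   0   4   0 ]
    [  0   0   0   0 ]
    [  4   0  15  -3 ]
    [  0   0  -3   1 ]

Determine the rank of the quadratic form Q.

3

Applying the same elementary operations to the rows and columns of A produces a congruent diagonal matrix with entries 4, 0, 11, 2/11.
Counting signs: 3 positive, 1 zero.
The rank is the number of nonzero pivots: 3.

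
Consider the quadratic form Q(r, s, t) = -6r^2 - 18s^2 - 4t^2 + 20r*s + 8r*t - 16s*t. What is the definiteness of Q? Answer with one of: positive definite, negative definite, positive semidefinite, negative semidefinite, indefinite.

negative semidefinite

Write A = [[-6, 10, 4], [10, -18, -8], [4, -8, -4]].
Applying the same elementary operations to the rows and columns of A produces a congruent diagonal matrix with entries -6, -4/3, 0.
So there are 2 negative, 1 zero pivots.
Hence Q is negative semidefinite.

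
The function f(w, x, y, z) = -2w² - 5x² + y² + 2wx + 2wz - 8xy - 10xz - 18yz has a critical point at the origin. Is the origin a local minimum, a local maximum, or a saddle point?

The Hessian at the origin is H = [[-4, 2, 0, 2], [2, -10, -8, -10], [0, -8, 2, -18], [2, -10, -18, 0]].
Congruent diagonalization of H (simultaneous row and column reduction) yields pivots -4, -9, 82/9, -40/41.
Counting signs: 1 positive, 3 negative.
H is indefinite, so the origin is a saddle point.

saddle point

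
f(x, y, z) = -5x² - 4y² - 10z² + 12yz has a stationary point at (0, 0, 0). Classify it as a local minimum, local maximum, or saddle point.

local maximum

The Hessian at the origin is H = [[-10, 0, 0], [0, -8, 12], [0, 12, -20]].
Congruent diagonalization of H (simultaneous row and column reduction) yields pivots -10, -8, -2.
Counting signs: 3 negative.
H is negative definite, so the origin is a strict local maximum.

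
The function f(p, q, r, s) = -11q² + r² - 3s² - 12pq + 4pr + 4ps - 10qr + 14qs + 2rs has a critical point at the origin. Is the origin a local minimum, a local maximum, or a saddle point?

saddle point

The Hessian at the origin is H = [[0, -12, 4, 4], [-12, -22, -10, 14], [4, -10, 2, 2], [4, 14, 2, -6]].
H is indefinite, so the origin is a saddle point.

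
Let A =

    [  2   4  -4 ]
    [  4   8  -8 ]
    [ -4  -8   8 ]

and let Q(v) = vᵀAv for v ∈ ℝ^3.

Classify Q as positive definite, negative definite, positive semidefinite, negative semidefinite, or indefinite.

Congruent diagonalization of A (simultaneous row and column reduction) yields pivots 2, 0, 0.
Counting signs: 1 positive, 2 zero.
Hence Q is positive semidefinite.

positive semidefinite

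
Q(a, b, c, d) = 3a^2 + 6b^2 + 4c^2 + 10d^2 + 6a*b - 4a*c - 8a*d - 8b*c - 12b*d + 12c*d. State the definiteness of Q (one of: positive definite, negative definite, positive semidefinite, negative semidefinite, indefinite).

The associated matrix is A = [[3, 3, -2, -4], [3, 6, -4, -6], [-2, -4, 4, 6], [-4, -6, 6, 10]].
An LDLᵀ factorisation of A has diagonal entries 3, 3, 4/3, 1/3.
Counting signs: 4 positive.
Hence Q is positive definite.

positive definite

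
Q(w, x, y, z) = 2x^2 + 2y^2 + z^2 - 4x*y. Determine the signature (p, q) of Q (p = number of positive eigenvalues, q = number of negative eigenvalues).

(2, 0)

Write A = [[0, 0, 0, 0], [0, 2, -2, 0], [0, -2, 2, 0], [0, 0, 0, 1]].
Congruent diagonalization of A (simultaneous row and column reduction) yields pivots 0, 2, 0, 1.
Counting signs: 2 positive, 2 zero.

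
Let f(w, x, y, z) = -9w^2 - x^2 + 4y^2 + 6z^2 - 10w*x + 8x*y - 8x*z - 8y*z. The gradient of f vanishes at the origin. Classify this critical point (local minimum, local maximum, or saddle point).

saddle point

The Hessian at the origin is H = [[-18, -10, 0, 0], [-10, -2, 8, -8], [0, 8, 8, -8], [0, -8, -8, 12]].
Congruent diagonalization of H (simultaneous row and column reduction) yields pivots -18, 32/9, -10, 4.
Counting signs: 2 positive, 2 negative.
H is indefinite, so the origin is a saddle point.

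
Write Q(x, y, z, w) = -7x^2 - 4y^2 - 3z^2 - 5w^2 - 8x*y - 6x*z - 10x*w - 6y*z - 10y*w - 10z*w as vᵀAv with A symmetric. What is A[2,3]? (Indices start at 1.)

The coefficient of y·z in Q is -6. For a symmetric A this equals A[2,3] + A[3,2] = 2·A[2,3].
So A[2,3] = -6/2 = -3.

-3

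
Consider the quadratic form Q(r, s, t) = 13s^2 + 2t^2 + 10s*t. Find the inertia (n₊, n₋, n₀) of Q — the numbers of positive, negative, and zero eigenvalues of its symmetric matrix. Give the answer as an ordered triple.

Write A = [[0, 0, 0], [0, 13, 5], [0, 5, 2]].
Applying the same elementary operations to the rows and columns of A produces a congruent diagonal matrix with entries 0, 13, 1/13.
Counting signs: 2 positive, 1 zero.

(2, 0, 1)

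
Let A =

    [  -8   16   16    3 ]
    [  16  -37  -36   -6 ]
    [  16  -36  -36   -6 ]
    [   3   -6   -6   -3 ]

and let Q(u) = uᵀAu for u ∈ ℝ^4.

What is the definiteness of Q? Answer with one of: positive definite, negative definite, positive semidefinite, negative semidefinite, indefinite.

Leading principal minors: Δ_1 = -8, Δ_2 = 40, Δ_3 = -32, Δ_4 = 60.
The signs alternate starting with Δ_1 < 0, so by Sylvester's criterion Q is negative definite.

negative definite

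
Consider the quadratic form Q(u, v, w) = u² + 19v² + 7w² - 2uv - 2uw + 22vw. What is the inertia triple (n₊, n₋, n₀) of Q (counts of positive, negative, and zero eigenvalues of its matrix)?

The associated matrix is A = [[1, -1, -1], [-1, 19, 11], [-1, 11, 7]].
Symmetric row and column elimination reduces A to a congruent diagonal form with pivots 1, 18, 4/9.
So there are 3 positive pivots.

(3, 0, 0)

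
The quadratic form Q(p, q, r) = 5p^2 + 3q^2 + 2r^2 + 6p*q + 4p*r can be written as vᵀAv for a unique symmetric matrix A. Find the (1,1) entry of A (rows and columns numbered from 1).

The coefficient of p^2 in Q is 5, and that is exactly A[1,1].

5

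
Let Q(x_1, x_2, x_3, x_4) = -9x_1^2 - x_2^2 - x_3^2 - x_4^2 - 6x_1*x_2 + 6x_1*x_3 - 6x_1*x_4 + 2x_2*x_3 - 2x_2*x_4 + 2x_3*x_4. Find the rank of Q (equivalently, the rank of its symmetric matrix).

The symmetric matrix is A = [[-9, -3, 3, -3], [-3, -1, 1, -1], [3, 1, -1, 1], [-3, -1, 1, -1]].
Symmetric row and column elimination reduces A to a congruent diagonal form with pivots -9, 0, 0, 0.
So there are 1 negative, 3 zero pivots.
The rank is the number of nonzero pivots: 1.

1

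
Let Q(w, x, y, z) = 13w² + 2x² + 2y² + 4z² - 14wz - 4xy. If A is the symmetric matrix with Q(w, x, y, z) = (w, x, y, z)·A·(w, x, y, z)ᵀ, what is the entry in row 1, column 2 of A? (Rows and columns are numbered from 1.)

The coefficient of w·x in Q is 0. For a symmetric A this equals A[1,2] + A[2,1] = 2·A[1,2].
So A[1,2] = 0/2 = 0.

0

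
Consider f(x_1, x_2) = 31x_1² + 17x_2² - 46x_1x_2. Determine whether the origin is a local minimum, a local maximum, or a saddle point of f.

saddle point

The Hessian at the origin is H = [[62, -46], [-46, 34]].
det H = 62·34 − (-46)² = -8 < 0, so H is indefinite.
Therefore the origin is a saddle point.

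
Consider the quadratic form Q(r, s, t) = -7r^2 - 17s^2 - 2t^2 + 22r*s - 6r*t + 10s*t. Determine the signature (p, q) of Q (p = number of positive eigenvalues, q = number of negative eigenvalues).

Write A = [[-7, 11, -3], [11, -17, 5], [-3, 5, -2]].
An LDLᵀ factorisation of A has diagonal entries -7, 2/7, -1.
Counting signs: 1 positive, 2 negative.

(1, 2)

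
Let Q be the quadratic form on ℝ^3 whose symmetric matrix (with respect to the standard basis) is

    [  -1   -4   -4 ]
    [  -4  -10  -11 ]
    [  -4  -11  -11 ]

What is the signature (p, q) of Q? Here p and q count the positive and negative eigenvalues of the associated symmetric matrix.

Applying the same elementary operations to the rows and columns of A produces a congruent diagonal matrix with entries -1, 6, 5/6.
That gives 2 positive, 1 negative pivots.

(2, 1)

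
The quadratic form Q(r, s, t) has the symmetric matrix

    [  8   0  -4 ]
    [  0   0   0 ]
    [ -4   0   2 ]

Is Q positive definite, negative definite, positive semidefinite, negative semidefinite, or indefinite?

Applying the same elementary operations to the rows and columns of A produces a congruent diagonal matrix with entries 8, 0, 0.
So there are 1 positive, 2 zero pivots.
Hence Q is positive semidefinite.

positive semidefinite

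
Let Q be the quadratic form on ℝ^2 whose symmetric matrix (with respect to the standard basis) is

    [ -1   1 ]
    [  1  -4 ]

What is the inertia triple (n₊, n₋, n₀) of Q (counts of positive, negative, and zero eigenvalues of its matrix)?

(0, 2, 0)

Row-reducing A symmetrically gives the diagonal entries -1, -3.
Counting signs: 2 negative.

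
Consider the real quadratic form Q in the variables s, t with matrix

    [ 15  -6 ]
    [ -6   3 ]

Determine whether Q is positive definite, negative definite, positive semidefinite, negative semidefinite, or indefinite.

Leading principal minors: Δ_1 = 15, Δ_2 = 9.
All leading principal minors are positive, so by Sylvester's criterion Q is positive definite.

positive definite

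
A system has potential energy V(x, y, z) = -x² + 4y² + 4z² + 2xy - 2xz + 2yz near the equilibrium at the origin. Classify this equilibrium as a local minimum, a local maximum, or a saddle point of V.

saddle point

The Hessian at the origin is H = [[-2, 2, -2], [2, 8, 2], [-2, 2, 8]].
Symmetric row and column elimination reduces H to a congruent diagonal form with pivots -2, 10, 10.
So there are 2 positive, 1 negative pivots.
H is indefinite, so the origin is a saddle point.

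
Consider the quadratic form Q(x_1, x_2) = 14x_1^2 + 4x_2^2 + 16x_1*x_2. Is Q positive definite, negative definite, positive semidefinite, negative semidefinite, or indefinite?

The associated matrix is A = [[14, 8], [8, 4]].
Congruent diagonalization of A (simultaneous row and column reduction) yields pivots 14, -4/7.
Counting signs: 1 positive, 1 negative.
Hence Q is indefinite.

indefinite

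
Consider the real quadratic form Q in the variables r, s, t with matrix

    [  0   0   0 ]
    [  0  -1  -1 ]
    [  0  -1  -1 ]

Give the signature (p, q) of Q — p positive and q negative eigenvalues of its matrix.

Symmetric row and column elimination reduces A to a congruent diagonal form with pivots 0, -1, 0.
So there are 1 negative, 2 zero pivots.

(0, 1)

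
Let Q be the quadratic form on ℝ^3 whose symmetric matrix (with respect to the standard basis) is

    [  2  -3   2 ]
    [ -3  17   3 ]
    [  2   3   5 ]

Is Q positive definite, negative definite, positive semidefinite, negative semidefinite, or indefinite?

positive definite

Leading principal minors: Δ_1 = 2, Δ_2 = 25, Δ_3 = 3.
All leading principal minors are positive, so by Sylvester's criterion Q is positive definite.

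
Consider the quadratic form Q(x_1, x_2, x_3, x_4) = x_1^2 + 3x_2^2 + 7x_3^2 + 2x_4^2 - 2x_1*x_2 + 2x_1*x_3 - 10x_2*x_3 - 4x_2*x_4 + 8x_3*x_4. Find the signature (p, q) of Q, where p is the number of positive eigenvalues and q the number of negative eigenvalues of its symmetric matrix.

(2, 1)

The associated matrix is A = [[1, -1, 1, 0], [-1, 3, -5, -2], [1, -5, 7, 4], [0, -2, 4, 2]].
Row-reducing A symmetrically gives the diagonal entries 1, 2, -2, 0.
So there are 2 positive, 1 negative, 1 zero pivots.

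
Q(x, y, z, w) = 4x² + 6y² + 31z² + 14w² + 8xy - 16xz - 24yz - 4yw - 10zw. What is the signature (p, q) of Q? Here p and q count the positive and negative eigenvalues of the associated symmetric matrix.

(4, 0)

The symmetric matrix is A = [[4, 4, -8, 0], [4, 6, -12, -2], [-8, -12, 31, -5], [0, -2, -5, 14]].
Applying the same elementary operations to the rows and columns of A produces a congruent diagonal matrix with entries 4, 2, 7, 3/7.
Counting signs: 4 positive.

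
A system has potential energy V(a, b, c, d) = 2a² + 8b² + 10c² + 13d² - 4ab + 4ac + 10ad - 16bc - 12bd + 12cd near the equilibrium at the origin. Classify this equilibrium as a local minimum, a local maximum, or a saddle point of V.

local minimum

The Hessian at the origin is H = [[4, -4, 4, 10], [-4, 16, -16, -12], [4, -16, 20, 12], [10, -12, 12, 26]].
Congruent diagonalization of H (simultaneous row and column reduction) yields pivots 4, 12, 4, 2/3.
Counting signs: 4 positive.
H is positive definite, so the origin is a strict local minimum.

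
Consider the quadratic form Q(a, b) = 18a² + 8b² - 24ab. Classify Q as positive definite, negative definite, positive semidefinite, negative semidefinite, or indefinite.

The symmetric matrix of Q is [[18, -12], [-12, 8]].
For the 2×2 matrix [[18, -12], [-12, 8]]: det = 18·8 − (-12)² = 0, trace = 26.
det = 0 so one eigenvalue is zero; the form is semidefinite with the sign of the trace.

positive semidefinite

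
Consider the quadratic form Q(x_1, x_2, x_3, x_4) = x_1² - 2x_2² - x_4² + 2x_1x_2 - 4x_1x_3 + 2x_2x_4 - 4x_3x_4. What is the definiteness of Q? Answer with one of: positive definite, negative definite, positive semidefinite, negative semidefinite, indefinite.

indefinite

Write A = [[1, 1, -2, 0], [1, -2, 0, 1], [-2, 0, 0, -2], [0, 1, -2, -1]].
Row-reducing A symmetrically gives the diagonal entries 1, -3, -8/3, 0.
That gives 1 positive, 2 negative, 1 zero pivots.
Hence Q is indefinite.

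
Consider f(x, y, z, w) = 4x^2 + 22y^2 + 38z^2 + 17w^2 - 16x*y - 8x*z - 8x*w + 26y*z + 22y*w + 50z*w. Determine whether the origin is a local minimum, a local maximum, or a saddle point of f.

The Hessian at the origin is H = [[8, -16, -8, -8], [-16, 44, 26, 22], [-8, 26, 76, 50], [-8, 22, 50, 34]].
Applying the same elementary operations to the rows and columns of H produces a congruent diagonal matrix with entries 8, 12, 179/3, 10/179.
Counting signs: 4 positive.
H is positive definite, so the origin is a strict local minimum.

local minimum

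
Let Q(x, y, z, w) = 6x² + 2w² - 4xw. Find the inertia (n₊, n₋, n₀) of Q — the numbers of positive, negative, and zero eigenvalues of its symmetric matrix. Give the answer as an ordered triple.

Write A = [[6, 0, 0, -2], [0, 0, 0, 0], [0, 0, 0, 0], [-2, 0, 0, 2]].
Congruent diagonalization of A (simultaneous row and column reduction) yields pivots 6, 0, 0, 4/3.
So there are 2 positive, 2 zero pivots.

(2, 0, 2)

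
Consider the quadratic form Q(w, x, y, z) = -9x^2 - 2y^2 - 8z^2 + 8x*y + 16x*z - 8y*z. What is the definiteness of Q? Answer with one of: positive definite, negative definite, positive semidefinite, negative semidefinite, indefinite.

The symmetric matrix is A = [[0, 0, 0, 0], [0, -9, 4, 8], [0, 4, -2, -4], [0, 8, -4, -8]].
Applying the same elementary operations to the rows and columns of A produces a congruent diagonal matrix with entries 0, -9, -2/9, 0.
So there are 2 negative, 2 zero pivots.
Hence Q is negative semidefinite.

negative semidefinite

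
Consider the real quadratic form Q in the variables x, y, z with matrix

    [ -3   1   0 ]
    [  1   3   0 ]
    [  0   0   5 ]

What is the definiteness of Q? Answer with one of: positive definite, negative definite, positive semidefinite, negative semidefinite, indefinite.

Row-reducing A symmetrically gives the diagonal entries -3, 10/3, 5.
Counting signs: 2 positive, 1 negative.
Hence Q is indefinite.

indefinite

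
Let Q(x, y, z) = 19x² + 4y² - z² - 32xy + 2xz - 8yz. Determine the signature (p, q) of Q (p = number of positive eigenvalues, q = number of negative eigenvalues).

The symmetric matrix is A = [[19, -16, 1], [-16, 4, -4], [1, -4, -1]].
Row-reducing A symmetrically gives the diagonal entries 19, -180/19, 0.
Counting signs: 1 positive, 1 negative, 1 zero.

(1, 1)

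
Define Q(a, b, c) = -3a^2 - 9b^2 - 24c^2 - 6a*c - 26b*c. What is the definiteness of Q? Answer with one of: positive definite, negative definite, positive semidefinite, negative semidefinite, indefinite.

Write A = [[-3, 0, -3], [0, -9, -13], [-3, -13, -24]].
Symmetric row and column elimination reduces A to a congruent diagonal form with pivots -3, -9, -20/9.
So there are 3 negative pivots.
Hence Q is negative definite.

negative definite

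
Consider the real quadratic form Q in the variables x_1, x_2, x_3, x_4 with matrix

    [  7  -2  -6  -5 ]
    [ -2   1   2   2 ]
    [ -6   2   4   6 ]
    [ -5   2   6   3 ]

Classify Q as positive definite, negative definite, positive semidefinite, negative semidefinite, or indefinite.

indefinite

Row-reducing A symmetrically gives the diagonal entries 7, 3/7, -4/3, 0.
Counting signs: 2 positive, 1 negative, 1 zero.
Hence Q is indefinite.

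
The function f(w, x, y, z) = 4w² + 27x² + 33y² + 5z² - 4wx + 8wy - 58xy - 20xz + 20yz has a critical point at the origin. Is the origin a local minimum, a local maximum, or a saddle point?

local minimum

The Hessian at the origin is H = [[8, -4, 8, 0], [-4, 54, -58, -20], [8, -58, 66, 20], [0, -20, 20, 10]].
Applying the same elementary operations to the rows and columns of H produces a congruent diagonal matrix with entries 8, 52, 25/13, 2.
So there are 4 positive pivots.
H is positive definite, so the origin is a strict local minimum.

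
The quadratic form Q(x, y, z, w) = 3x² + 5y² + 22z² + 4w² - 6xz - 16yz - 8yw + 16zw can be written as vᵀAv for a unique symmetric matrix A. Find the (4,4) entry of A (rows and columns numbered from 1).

4

The coefficient of w² in Q is 4, and that is exactly A[4,4].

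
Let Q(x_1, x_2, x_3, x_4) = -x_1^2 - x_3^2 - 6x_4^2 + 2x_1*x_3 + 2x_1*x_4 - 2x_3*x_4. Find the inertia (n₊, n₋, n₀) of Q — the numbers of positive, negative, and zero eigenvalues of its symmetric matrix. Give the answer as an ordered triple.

(0, 2, 2)

The associated matrix is A = [[-1, 0, 1, 1], [0, 0, 0, 0], [1, 0, -1, -1], [1, 0, -1, -6]].
Congruent diagonalization of A (simultaneous row and column reduction) yields pivots -1, 0, 0, -5.
So there are 2 negative, 2 zero pivots.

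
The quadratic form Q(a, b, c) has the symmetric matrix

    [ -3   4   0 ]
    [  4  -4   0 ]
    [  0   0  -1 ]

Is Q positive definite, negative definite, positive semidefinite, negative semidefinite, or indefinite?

indefinite

Congruent diagonalization of A (simultaneous row and column reduction) yields pivots -3, 4/3, -1.
So there are 1 positive, 2 negative pivots.
Hence Q is indefinite.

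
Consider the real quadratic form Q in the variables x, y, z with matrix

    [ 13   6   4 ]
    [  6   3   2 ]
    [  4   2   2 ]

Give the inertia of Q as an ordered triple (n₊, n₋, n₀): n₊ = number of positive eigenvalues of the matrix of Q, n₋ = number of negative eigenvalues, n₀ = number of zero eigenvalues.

(3, 0, 0)

Row-reducing A symmetrically gives the diagonal entries 13, 3/13, 2/3.
So there are 3 positive pivots.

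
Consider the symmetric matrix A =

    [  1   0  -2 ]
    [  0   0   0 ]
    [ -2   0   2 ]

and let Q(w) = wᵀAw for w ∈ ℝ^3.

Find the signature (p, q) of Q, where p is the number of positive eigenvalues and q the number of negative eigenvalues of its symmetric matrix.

(1, 1)

Symmetric row and column elimination reduces A to a congruent diagonal form with pivots 1, 0, -2.
That gives 1 positive, 1 negative, 1 zero pivots.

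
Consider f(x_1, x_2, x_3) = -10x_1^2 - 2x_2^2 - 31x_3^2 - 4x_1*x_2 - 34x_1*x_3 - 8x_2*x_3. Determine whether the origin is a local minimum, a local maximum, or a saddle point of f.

local maximum

The Hessian at the origin is H = [[-20, -4, -34], [-4, -4, -8], [-34, -8, -62]].
An LDLᵀ factorisation of H has diagonal entries -20, -16/5, -15/4.
So there are 3 negative pivots.
H is negative definite, so the origin is a strict local maximum.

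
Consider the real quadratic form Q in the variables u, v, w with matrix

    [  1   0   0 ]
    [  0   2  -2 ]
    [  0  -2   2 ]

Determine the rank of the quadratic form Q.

2

Applying the same elementary operations to the rows and columns of A produces a congruent diagonal matrix with entries 1, 2, 0.
Counting signs: 2 positive, 1 zero.
The rank is the number of nonzero pivots: 2.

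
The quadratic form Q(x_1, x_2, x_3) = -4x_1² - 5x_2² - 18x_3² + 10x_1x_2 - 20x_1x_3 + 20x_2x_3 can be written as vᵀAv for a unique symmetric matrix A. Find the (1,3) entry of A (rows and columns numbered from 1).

-10

The coefficient of x_1·x_3 in Q is -20. For a symmetric A this equals A[1,3] + A[3,1] = 2·A[1,3].
So A[1,3] = -20/2 = -10.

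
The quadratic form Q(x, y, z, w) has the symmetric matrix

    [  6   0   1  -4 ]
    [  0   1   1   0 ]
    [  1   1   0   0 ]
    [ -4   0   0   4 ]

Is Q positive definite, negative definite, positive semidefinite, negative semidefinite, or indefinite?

Symmetric row and column elimination reduces A to a congruent diagonal form with pivots 6, 1, -7/6, 12/7.
That gives 3 positive, 1 negative pivots.
Hence Q is indefinite.

indefinite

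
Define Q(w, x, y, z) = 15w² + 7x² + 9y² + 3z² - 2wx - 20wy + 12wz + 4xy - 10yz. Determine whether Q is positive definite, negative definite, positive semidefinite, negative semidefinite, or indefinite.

The symmetric matrix of Q is A = [[15, -1, -10, 6], [-1, 7, 2, 0], [-10, 2, 9, -5], [6, 0, -5, 3]].
Leading principal minors: Δ_1 = 15, Δ_2 = 104, Δ_3 = 216, Δ_4 = 4.
All leading principal minors are positive, so by Sylvester's criterion Q is positive definite.

positive definite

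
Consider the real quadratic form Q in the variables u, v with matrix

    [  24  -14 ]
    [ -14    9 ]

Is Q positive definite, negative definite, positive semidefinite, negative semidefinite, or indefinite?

Leading principal minors: Δ_1 = 24, Δ_2 = 20.
All leading principal minors are positive, so by Sylvester's criterion Q is positive definite.

positive definite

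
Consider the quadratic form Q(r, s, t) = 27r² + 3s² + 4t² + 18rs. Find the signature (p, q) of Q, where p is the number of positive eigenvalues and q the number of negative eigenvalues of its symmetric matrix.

The associated matrix is A = [[27, 9, 0], [9, 3, 0], [0, 0, 4]].
Symmetric row and column elimination reduces A to a congruent diagonal form with pivots 27, 0, 4.
So there are 2 positive, 1 zero pivots.

(2, 0)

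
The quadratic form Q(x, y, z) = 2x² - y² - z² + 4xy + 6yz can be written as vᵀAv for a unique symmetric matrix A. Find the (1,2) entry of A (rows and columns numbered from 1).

2

The coefficient of x·y in Q is 4. For a symmetric A this equals A[1,2] + A[2,1] = 2·A[1,2].
So A[1,2] = 4/2 = 2.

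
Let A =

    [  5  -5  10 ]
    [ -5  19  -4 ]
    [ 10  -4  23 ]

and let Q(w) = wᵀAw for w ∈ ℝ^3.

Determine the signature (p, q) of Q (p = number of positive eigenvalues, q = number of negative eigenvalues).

Row-reducing A symmetrically gives the diagonal entries 5, 14, 3/7.
Counting signs: 3 positive.

(3, 0)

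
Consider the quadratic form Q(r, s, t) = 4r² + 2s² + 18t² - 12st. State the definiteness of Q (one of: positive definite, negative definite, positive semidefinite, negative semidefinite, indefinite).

The symmetric matrix is A = [[4, 0, 0], [0, 2, -6], [0, -6, 18]].
Applying the same elementary operations to the rows and columns of A produces a congruent diagonal matrix with entries 4, 2, 0.
Counting signs: 2 positive, 1 zero.
Hence Q is positive semidefinite.

positive semidefinite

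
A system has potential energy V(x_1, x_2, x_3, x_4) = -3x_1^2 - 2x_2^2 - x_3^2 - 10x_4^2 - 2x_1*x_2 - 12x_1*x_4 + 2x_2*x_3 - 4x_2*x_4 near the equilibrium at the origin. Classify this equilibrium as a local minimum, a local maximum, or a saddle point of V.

saddle point

The Hessian at the origin is H = [[-6, -2, 0, -12], [-2, -4, 2, -4], [0, 2, -2, 0], [-12, -4, 0, -20]].
Row-reducing H symmetrically gives the diagonal entries -6, -10/3, -4/5, 4.
Counting signs: 1 positive, 3 negative.
H is indefinite, so the origin is a saddle point.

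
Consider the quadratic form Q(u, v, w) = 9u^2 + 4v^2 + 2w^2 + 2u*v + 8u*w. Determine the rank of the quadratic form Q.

The associated matrix is A = [[9, 1, 4], [1, 4, 0], [4, 0, 2]].
Row-reducing A symmetrically gives the diagonal entries 9, 35/9, 6/35.
That gives 3 positive pivots.
The rank is the number of nonzero pivots: 3.

3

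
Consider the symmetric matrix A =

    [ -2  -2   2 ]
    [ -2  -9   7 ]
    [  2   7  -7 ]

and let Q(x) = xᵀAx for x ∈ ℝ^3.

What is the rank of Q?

An LDLᵀ factorisation of A has diagonal entries -2, -7, -10/7.
Counting signs: 3 negative.
The rank is the number of nonzero pivots: 3.

3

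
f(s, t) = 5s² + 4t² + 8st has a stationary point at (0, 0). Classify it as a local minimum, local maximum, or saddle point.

local minimum

The Hessian at the origin is H = [[10, 8], [8, 8]].
det H = 10·8 − (8)² = 16 > 0 and H[1,1] = 10 > 0, so H is positive definite.
Therefore the origin is a local minimum.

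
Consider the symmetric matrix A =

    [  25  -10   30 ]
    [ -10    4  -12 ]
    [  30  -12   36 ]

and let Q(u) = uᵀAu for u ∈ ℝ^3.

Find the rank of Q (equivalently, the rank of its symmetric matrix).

Applying the same elementary operations to the rows and columns of A produces a congruent diagonal matrix with entries 25, 0, 0.
Counting signs: 1 positive, 2 zero.
The rank is the number of nonzero pivots: 1.

1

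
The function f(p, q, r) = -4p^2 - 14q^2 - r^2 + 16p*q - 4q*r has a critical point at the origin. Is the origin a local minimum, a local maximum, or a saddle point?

The Hessian at the origin is H = [[-8, 16, 0], [16, -28, -4], [0, -4, -2]].
Applying the same elementary operations to the rows and columns of H produces a congruent diagonal matrix with entries -8, 4, -6.
Counting signs: 1 positive, 2 negative.
H is indefinite, so the origin is a saddle point.

saddle point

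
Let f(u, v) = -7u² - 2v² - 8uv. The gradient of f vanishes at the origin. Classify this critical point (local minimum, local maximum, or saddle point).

saddle point

The Hessian at the origin is H = [[-14, -8], [-8, -4]].
det H = -14·-4 − (-8)² = -8 < 0, so H is indefinite.
Therefore the origin is a saddle point.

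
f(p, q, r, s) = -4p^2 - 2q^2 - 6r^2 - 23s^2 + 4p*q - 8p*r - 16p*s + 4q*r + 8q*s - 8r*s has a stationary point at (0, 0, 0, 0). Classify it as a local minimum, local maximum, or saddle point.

The Hessian at the origin is H = [[-8, 4, -8, -16], [4, -4, 4, 8], [-8, 4, -12, -8], [-16, 8, -8, -46]].
Row-reducing H symmetrically gives the diagonal entries -8, -2, -4, 2.
Counting signs: 1 positive, 3 negative.
H is indefinite, so the origin is a saddle point.

saddle point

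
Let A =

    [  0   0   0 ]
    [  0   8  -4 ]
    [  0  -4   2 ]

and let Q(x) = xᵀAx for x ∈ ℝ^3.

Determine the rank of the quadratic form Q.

Congruent diagonalization of A (simultaneous row and column reduction) yields pivots 0, 8, 0.
That gives 1 positive, 2 zero pivots.
The rank is the number of nonzero pivots: 1.

1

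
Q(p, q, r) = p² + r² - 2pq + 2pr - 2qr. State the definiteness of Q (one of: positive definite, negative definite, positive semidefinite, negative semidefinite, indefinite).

The symmetric matrix is A = [[1, -1, 1], [-1, 0, -1], [1, -1, 1]].
Row-reducing A symmetrically gives the diagonal entries 1, -1, 0.
That gives 1 positive, 1 negative, 1 zero pivots.
Hence Q is indefinite.

indefinite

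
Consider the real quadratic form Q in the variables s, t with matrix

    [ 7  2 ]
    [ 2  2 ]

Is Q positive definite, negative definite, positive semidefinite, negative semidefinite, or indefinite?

An LDLᵀ factorisation of A has diagonal entries 7, 10/7.
So there are 2 positive pivots.
Hence Q is positive definite.

positive definite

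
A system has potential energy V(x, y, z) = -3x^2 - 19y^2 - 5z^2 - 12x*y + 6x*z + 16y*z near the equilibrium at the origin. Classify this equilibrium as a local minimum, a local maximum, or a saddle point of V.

local maximum

The Hessian at the origin is H = [[-6, -12, 6], [-12, -38, 16], [6, 16, -10]].
Congruent diagonalization of H (simultaneous row and column reduction) yields pivots -6, -14, -20/7.
So there are 3 negative pivots.
H is negative definite, so the origin is a strict local maximum.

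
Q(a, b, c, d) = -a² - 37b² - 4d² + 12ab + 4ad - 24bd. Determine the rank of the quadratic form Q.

2

The symmetric matrix is A = [[-1, 6, 0, 2], [6, -37, 0, -12], [0, 0, 0, 0], [2, -12, 0, -4]].
Applying the same elementary operations to the rows and columns of A produces a congruent diagonal matrix with entries -1, -1, 0, 0.
That gives 2 negative, 2 zero pivots.
The rank is the number of nonzero pivots: 2.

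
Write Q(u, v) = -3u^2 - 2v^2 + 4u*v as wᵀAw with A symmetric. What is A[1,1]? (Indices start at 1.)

-3

The coefficient of u^2 in Q is -3, and that is exactly A[1,1].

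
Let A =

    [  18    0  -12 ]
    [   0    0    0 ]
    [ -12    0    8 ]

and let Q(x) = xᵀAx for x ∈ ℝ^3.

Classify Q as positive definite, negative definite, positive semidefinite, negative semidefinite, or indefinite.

positive semidefinite

Congruent diagonalization of A (simultaneous row and column reduction) yields pivots 18, 0, 0.
So there are 1 positive, 2 zero pivots.
Hence Q is positive semidefinite.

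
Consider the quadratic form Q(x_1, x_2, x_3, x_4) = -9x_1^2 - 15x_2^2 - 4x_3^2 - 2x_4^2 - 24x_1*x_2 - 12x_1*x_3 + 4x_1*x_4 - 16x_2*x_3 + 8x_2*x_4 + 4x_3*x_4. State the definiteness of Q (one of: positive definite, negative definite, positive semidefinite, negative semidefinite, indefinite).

indefinite

The symmetric matrix is A = [[-9, -12, -6, 2], [-12, -15, -8, 4], [-6, -8, -4, 2], [2, 4, 2, -2]].
A is congruent to a diagonal matrix with 2 positive, 2 negative and 0 zero entries, so Q is indefinite.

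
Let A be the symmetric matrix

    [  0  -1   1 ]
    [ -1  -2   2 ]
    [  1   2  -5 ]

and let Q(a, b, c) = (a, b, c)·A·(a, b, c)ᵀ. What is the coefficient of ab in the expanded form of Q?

-2

The coefficient of ab is A[1,2] + A[2,1] = 2·(-1) = -2.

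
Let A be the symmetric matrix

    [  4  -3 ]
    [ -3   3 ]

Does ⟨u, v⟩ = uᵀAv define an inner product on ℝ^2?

Leading principal minors: Δ_1 = 4, Δ_2 = 3.
All leading principal minors are positive, so by Sylvester's criterion Q is positive definite.
⟨·,·⟩ is an inner product exactly when A is positive definite.

yes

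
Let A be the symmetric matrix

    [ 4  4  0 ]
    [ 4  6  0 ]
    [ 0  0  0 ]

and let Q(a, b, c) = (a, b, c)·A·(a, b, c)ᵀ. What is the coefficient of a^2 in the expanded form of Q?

4

The coefficient of a^2 is the diagonal entry A[1,1] = 4.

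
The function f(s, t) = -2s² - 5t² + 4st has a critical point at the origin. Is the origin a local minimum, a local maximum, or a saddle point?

local maximum

The Hessian at the origin is H = [[-4, 4], [4, -10]].
det H = -4·-10 − (4)² = 24 > 0 and H[1,1] = -4 < 0, so H is negative definite.
Therefore the origin is a local maximum.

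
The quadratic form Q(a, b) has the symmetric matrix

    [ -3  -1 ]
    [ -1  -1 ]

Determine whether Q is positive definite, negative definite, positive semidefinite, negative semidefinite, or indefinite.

For the 2×2 matrix [[-3, -1], [-1, -1]]: det = -3·-1 − (-1)² = 2, trace = -4.
det > 0 so both eigenvalues share the sign of the trace; trace = -4 < 0 ⇒ both negative.

negative definite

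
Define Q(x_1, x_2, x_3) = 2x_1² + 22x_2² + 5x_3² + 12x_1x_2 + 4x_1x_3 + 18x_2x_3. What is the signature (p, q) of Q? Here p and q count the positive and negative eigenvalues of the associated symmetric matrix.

The associated matrix is A = [[2, 6, 2], [6, 22, 9], [2, 9, 5]].
Congruent diagonalization of A (simultaneous row and column reduction) yields pivots 2, 4, 3/4.
So there are 3 positive pivots.

(3, 0)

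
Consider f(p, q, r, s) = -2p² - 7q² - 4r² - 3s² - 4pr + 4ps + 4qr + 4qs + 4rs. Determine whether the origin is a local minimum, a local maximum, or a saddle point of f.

The Hessian at the origin is H = [[-4, 0, -4, 4], [0, -14, 4, 4], [-4, 4, -8, 4], [4, 4, 4, -6]].
Applying the same elementary operations to the rows and columns of H produces a congruent diagonal matrix with entries -4, -14, -20/7, -2/5.
So there are 4 negative pivots.
H is negative definite, so the origin is a strict local maximum.

local maximum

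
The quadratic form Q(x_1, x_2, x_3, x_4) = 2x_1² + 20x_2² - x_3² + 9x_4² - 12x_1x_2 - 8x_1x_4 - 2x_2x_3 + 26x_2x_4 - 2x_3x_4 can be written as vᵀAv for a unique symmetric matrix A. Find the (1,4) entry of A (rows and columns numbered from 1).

The coefficient of x_1·x_4 in Q is -8. For a symmetric A this equals A[1,4] + A[4,1] = 2·A[1,4].
So A[1,4] = -8/2 = -4.

-4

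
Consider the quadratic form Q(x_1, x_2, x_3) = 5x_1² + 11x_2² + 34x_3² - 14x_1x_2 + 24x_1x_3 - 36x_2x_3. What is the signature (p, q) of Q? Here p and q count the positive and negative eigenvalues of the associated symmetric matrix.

(3, 0)

The symmetric matrix is A = [[5, -7, 12], [-7, 11, -18], [12, -18, 34]].
Applying the same elementary operations to the rows and columns of A produces a congruent diagonal matrix with entries 5, 6/5, 4.
So there are 3 positive pivots.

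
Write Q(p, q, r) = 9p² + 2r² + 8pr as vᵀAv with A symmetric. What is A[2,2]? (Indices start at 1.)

0

The coefficient of q² in Q is 0, and that is exactly A[2,2].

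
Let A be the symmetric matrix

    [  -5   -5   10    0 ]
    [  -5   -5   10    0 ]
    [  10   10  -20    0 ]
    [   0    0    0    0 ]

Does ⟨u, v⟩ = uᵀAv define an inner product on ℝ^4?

no

Congruent diagonalization of A (simultaneous row and column reduction) yields pivots -5, 0, 0, 0.
Counting signs: 1 negative, 3 zero.
Hence Q is negative semidefinite.
⟨·,·⟩ is an inner product exactly when A is positive definite.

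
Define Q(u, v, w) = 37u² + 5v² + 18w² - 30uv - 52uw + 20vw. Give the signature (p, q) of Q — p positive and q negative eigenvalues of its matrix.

The symmetric matrix is A = [[37, -15, -26], [-15, 5, 10], [-26, 10, 18]].
Applying the same elementary operations to the rows and columns of A produces a congruent diagonal matrix with entries 37, -40/37, 0.
That gives 1 positive, 1 negative, 1 zero pivots.

(1, 1)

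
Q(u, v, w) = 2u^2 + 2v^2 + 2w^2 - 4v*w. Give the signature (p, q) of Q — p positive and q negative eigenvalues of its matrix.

(2, 0)

The symmetric matrix is A = [[2, 0, 0], [0, 2, -2], [0, -2, 2]].
Symmetric row and column elimination reduces A to a congruent diagonal form with pivots 2, 2, 0.
That gives 2 positive, 1 zero pivots.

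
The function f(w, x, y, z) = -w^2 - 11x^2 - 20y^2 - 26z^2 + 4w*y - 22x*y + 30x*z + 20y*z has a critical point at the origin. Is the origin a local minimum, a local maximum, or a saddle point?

The Hessian at the origin is H = [[-2, 0, 4, 0], [0, -22, -22, 30], [4, -22, -40, 20], [0, 30, 20, -52]].
An LDLᵀ factorisation of H has diagonal entries -2, -22, -10, -12/11.
That gives 4 negative pivots.
H is negative definite, so the origin is a strict local maximum.

local maximum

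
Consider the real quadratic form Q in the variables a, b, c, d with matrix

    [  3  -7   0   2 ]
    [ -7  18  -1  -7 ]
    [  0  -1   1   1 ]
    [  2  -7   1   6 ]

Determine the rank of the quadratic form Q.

4

Row-reducing A symmetrically gives the diagonal entries 3, 5/3, 2/5, 1.
Counting signs: 4 positive.
The rank is the number of nonzero pivots: 4.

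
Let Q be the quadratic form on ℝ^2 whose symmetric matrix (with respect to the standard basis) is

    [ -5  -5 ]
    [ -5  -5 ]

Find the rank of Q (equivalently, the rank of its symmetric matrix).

1

Congruent diagonalization of A (simultaneous row and column reduction) yields pivots -5, 0.
Counting signs: 1 negative, 1 zero.
The rank is the number of nonzero pivots: 1.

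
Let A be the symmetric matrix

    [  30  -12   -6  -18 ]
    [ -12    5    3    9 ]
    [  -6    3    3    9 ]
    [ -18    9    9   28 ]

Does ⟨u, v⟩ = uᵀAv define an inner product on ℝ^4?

no

Symmetric row and column elimination reduces A to a congruent diagonal form with pivots 30, 1/5, 0, 1.
That gives 3 positive, 1 zero pivots.
Hence Q is positive semidefinite.
⟨·,·⟩ is an inner product exactly when A is positive definite.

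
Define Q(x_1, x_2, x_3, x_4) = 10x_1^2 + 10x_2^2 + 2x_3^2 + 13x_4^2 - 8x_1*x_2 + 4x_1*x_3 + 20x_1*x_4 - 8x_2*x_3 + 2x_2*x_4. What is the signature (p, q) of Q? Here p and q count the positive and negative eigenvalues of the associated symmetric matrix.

Write A = [[10, -4, 2, 10], [-4, 10, -4, 1], [2, -4, 2, 0], [10, 1, 0, 13]].
Applying the same elementary operations to the rows and columns of A produces a congruent diagonal matrix with entries 10, 42/5, 8/21, 0.
That gives 3 positive, 1 zero pivots.

(3, 0)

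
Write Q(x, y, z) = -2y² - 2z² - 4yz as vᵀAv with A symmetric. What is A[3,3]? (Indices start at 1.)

The coefficient of z² in Q is -2, and that is exactly A[3,3].

-2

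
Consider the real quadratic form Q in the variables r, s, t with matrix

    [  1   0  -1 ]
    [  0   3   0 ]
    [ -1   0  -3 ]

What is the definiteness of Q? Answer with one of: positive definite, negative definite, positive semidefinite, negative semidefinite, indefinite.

indefinite

Row-reducing A symmetrically gives the diagonal entries 1, 3, -4.
Counting signs: 2 positive, 1 negative.
Hence Q is indefinite.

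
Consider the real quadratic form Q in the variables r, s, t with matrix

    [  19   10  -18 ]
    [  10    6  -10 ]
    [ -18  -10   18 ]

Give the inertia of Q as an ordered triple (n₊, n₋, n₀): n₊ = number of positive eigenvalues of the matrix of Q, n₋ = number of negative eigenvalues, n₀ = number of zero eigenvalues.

(3, 0, 0)

Applying the same elementary operations to the rows and columns of A produces a congruent diagonal matrix with entries 19, 14/19, 4/7.
So there are 3 positive pivots.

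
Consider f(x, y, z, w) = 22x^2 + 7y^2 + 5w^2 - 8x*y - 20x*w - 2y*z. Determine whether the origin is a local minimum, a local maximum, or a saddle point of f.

The Hessian at the origin is H = [[44, -8, 0, -20], [-8, 14, -2, 0], [0, -2, 0, 0], [-20, 0, 0, 10]].
Symmetric row and column elimination reduces H to a congruent diagonal form with pivots 44, 138/11, -22/69, 10/11.
That gives 3 positive, 1 negative pivots.
H is indefinite, so the origin is a saddle point.

saddle point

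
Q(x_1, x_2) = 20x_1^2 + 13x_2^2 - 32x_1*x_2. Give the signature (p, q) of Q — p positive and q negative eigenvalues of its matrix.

The symmetric matrix is A = [[20, -16], [-16, 13]].
Row-reducing A symmetrically gives the diagonal entries 20, 1/5.
That gives 2 positive pivots.

(2, 0)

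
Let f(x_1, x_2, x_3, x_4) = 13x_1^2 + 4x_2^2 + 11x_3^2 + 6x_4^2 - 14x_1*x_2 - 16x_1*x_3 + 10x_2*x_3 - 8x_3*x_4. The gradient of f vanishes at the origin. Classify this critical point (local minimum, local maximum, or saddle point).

The Hessian at the origin is H = [[26, -14, -16, 0], [-14, 8, 10, 0], [-16, 10, 22, -8], [0, 0, -8, 12]].
Row-reducing H symmetrically gives the diagonal entries 26, 6/13, 8, 4.
Counting signs: 4 positive.
H is positive definite, so the origin is a strict local minimum.

local minimum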